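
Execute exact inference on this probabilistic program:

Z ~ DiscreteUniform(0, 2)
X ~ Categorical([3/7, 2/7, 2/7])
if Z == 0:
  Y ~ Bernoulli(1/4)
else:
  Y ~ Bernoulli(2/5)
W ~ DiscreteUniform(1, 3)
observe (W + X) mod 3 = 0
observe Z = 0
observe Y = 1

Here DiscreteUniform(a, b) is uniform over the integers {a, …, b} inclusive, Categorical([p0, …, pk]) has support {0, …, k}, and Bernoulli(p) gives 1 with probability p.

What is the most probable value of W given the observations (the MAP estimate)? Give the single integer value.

Enumerate traces; 3 have nonzero weight after conditioning:
  (Z=0, X=0, Y=1, W=3) weight 1/84
  (Z=0, X=1, Y=1, W=2) weight 1/126
  (Z=0, X=2, Y=1, W=1) weight 1/126
Group by W:
  weight(W=1) = 1/126
  weight(W=2) = 1/126
  weight(W=3) = 1/84
Total weight = 1/126 + 1/126 + 1/84 = 1/36
P(W=1 | obs) = 1/126 / 1/36 = 2/7
P(W=2 | obs) = 1/126 / 1/36 = 2/7
P(W=3 | obs) = 1/84 / 1/36 = 3/7
argmax = 3

argmax_v P(W = v | obs) = 3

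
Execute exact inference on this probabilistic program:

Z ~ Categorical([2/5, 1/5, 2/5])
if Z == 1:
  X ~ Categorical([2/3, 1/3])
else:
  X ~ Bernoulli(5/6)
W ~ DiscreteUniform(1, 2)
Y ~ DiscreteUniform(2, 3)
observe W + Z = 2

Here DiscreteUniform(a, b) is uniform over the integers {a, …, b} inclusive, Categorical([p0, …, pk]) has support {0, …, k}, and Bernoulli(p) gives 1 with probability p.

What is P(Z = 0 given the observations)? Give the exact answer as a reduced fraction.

P(Z = 0 | obs) = 2/3

Enumerate traces; 8 have nonzero weight after conditioning:
  (Z=0, X=0, W=2, Y=2) weight 1/60
  (Z=0, X=0, W=2, Y=3) weight 1/60
  (Z=0, X=1, W=2, Y=2) weight 1/12
  (Z=0, X=1, W=2, Y=3) weight 1/12
  (Z=1, X=0, W=1, Y=2) weight 1/30
  (Z=1, X=0, W=1, Y=3) weight 1/30
  (Z=1, X=1, W=1, Y=2) weight 1/60
  (Z=1, X=1, W=1, Y=3) weight 1/60
Group by Z:
  weight(Z=0) = 1/5
  weight(Z=1) = 1/10
Total weight = 1/5 + 1/10 = 3/10
P(Z=0 | obs) = 1/5 / 3/10 = 2/3
P(Z=1 | obs) = 1/10 / 3/10 = 1/3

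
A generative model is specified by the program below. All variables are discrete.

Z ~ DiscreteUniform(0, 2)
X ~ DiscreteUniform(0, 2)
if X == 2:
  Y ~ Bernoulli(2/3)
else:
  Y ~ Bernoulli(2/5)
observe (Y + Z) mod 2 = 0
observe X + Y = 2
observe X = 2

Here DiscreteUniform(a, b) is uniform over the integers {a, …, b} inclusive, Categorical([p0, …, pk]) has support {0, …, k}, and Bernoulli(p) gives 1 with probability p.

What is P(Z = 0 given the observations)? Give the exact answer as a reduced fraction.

P(Z = 0 | obs) = 1/2

Enumerate traces; 2 have nonzero weight after conditioning:
  (Z=0, X=2, Y=0) weight 1/27
  (Z=2, X=2, Y=0) weight 1/27
Group by Z:
  weight(Z=0) = 1/27
  weight(Z=2) = 1/27
Total weight = 1/27 + 1/27 = 2/27
P(Z=0 | obs) = 1/27 / 2/27 = 1/2
P(Z=2 | obs) = 1/27 / 2/27 = 1/2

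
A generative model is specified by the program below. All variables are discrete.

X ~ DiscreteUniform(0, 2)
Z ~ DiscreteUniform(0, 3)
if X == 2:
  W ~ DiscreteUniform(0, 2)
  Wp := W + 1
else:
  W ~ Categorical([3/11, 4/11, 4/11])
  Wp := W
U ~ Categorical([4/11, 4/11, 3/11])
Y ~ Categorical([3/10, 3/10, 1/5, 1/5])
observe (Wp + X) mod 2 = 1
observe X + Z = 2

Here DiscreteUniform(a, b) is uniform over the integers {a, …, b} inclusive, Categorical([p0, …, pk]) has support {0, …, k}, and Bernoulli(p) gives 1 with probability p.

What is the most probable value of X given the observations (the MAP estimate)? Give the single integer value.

argmax_v P(X = v | obs) = 2

Enumerate traces; 60 have nonzero weight after conditioning:
  (X=0, Z=2, W=1, U=0, Y=0) weight 2/605
  (X=0, Z=2, W=1, U=0, Y=1) weight 2/605
  (X=0, Z=2, W=1, U=0, Y=2) weight 4/1815
  (X=0, Z=2, W=1, U=0, Y=3) weight 4/1815
  (X=0, Z=2, W=1, U=1, Y=0) weight 2/605
  (X=0, Z=2, W=1, U=1, Y=1) weight 2/605
  (X=0, Z=2, W=1, U=1, Y=2) weight 4/1815
  (X=0, Z=2, W=1, U=1, Y=3) weight 4/1815
  (X=1, Z=1, W=0, U=0, Y=0) weight 3/1210
  (X=2, Z=0, W=0, U=0, Y=0) weight 1/330
  … 50 more
Group by X:
  weight(X=0) = 1/33
  weight(X=1) = 7/132
  weight(X=2) = 1/18
Total weight = 1/33 + 7/132 + 1/18 = 5/36
P(X=0 | obs) = 1/33 / 5/36 = 12/55
P(X=1 | obs) = 7/132 / 5/36 = 21/55
P(X=2 | obs) = 1/18 / 5/36 = 2/5
argmax = 2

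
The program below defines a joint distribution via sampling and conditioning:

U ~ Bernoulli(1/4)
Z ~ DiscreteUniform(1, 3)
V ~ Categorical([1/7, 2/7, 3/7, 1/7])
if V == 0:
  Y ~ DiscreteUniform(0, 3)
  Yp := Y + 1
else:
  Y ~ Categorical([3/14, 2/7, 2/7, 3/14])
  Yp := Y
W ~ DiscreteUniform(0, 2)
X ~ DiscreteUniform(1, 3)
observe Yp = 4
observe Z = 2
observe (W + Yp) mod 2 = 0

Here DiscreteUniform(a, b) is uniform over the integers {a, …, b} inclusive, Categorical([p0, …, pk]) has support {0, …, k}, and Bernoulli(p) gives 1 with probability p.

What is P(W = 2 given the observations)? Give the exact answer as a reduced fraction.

Enumerate traces; 12 have nonzero weight after conditioning:
  (U=0, Z=2, V=0, Y=3, W=0, X=1) weight 1/1008
  (U=0, Z=2, V=0, Y=3, W=0, X=2) weight 1/1008
  (U=0, Z=2, V=0, Y=3, W=0, X=3) weight 1/1008
  (U=0, Z=2, V=0, Y=3, W=2, X=1) weight 1/1008
  (U=0, Z=2, V=0, Y=3, W=2, X=2) weight 1/1008
  (U=0, Z=2, V=0, Y=3, W=2, X=3) weight 1/1008
  (U=1, Z=2, V=0, Y=3, W=0, X=1) weight 1/3024
  (U=1, Z=2, V=0, Y=3, W=0, X=2) weight 1/3024
  … 4 more
Group by W:
  weight(W=0) = 1/252
  weight(W=2) = 1/252
Total weight = 1/252 + 1/252 = 1/126
P(W=0 | obs) = 1/252 / 1/126 = 1/2
P(W=2 | obs) = 1/252 / 1/126 = 1/2

P(W = 2 | obs) = 1/2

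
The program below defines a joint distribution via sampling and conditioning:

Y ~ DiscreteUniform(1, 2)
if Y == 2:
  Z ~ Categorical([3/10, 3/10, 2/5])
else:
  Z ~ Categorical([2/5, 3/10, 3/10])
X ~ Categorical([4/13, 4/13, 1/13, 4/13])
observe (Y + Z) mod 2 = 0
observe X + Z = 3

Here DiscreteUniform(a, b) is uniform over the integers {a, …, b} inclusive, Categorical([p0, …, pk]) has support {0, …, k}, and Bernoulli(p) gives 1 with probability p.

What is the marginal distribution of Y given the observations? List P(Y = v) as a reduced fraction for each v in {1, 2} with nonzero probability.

Enumerate traces; 3 have nonzero weight after conditioning:
  (Y=1, Z=1, X=2) weight 3/260
  (Y=2, Z=0, X=3) weight 3/65
  (Y=2, Z=2, X=1) weight 4/65
Group by Y:
  weight(Y=1) = 3/260
  weight(Y=2) = 7/65
Total weight = 3/260 + 7/65 = 31/260
P(Y=1 | obs) = 3/260 / 31/260 = 3/31
P(Y=2 | obs) = 7/65 / 31/260 = 28/31

P(Y=1) = 3/31, P(Y=2) = 28/31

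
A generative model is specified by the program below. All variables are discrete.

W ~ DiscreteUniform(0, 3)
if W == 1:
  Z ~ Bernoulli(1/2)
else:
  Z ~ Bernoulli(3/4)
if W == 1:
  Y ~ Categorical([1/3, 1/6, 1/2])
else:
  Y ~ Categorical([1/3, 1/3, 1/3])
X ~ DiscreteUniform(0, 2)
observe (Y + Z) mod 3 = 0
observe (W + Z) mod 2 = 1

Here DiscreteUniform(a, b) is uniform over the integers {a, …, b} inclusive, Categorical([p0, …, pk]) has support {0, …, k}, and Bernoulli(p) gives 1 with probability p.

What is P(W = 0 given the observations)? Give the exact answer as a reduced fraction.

Enumerate traces; 12 have nonzero weight after conditioning:
  (W=0, Z=1, Y=2, X=0) weight 1/48
  (W=0, Z=1, Y=2, X=1) weight 1/48
  (W=0, Z=1, Y=2, X=2) weight 1/48
  (W=1, Z=0, Y=0, X=0) weight 1/72
  (W=1, Z=0, Y=0, X=1) weight 1/72
  (W=1, Z=0, Y=0, X=2) weight 1/72
  (W=2, Z=1, Y=2, X=0) weight 1/48
  (W=2, Z=1, Y=2, X=1) weight 1/48
  (W=3, Z=0, Y=0, X=0) weight 1/144
  … 3 more
Group by W:
  weight(W=0) = 1/16
  weight(W=1) = 1/24
  weight(W=2) = 1/16
  weight(W=3) = 1/48
Total weight = 1/16 + 1/24 + 1/16 + 1/48 = 3/16
P(W=0 | obs) = 1/16 / 3/16 = 1/3
P(W=1 | obs) = 1/24 / 3/16 = 2/9
P(W=2 | obs) = 1/16 / 3/16 = 1/3
P(W=3 | obs) = 1/48 / 3/16 = 1/9

P(W = 0 | obs) = 1/3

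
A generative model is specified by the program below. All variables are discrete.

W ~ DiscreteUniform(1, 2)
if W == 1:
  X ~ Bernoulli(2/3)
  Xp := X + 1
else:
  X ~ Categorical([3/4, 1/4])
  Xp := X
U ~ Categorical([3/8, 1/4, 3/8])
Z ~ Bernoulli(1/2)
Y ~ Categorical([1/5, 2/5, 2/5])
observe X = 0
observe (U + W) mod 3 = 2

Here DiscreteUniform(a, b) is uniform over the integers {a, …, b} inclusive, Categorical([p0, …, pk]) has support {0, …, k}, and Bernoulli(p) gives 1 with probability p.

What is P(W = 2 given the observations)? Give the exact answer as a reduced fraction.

P(W = 2 | obs) = 27/35

Enumerate traces; 12 have nonzero weight after conditioning:
  (W=1, X=0, U=1, Z=0, Y=0) weight 1/240
  (W=1, X=0, U=1, Z=0, Y=1) weight 1/120
  (W=1, X=0, U=1, Z=0, Y=2) weight 1/120
  (W=1, X=0, U=1, Z=1, Y=0) weight 1/240
  (W=1, X=0, U=1, Z=1, Y=1) weight 1/120
  (W=1, X=0, U=1, Z=1, Y=2) weight 1/120
  (W=2, X=0, U=0, Z=0, Y=0) weight 9/640
  (W=2, X=0, U=0, Z=0, Y=1) weight 9/320
  … 4 more
Group by W:
  weight(W=1) = 1/24
  weight(W=2) = 9/64
Total weight = 1/24 + 9/64 = 35/192
P(W=1 | obs) = 1/24 / 35/192 = 8/35
P(W=2 | obs) = 9/64 / 35/192 = 27/35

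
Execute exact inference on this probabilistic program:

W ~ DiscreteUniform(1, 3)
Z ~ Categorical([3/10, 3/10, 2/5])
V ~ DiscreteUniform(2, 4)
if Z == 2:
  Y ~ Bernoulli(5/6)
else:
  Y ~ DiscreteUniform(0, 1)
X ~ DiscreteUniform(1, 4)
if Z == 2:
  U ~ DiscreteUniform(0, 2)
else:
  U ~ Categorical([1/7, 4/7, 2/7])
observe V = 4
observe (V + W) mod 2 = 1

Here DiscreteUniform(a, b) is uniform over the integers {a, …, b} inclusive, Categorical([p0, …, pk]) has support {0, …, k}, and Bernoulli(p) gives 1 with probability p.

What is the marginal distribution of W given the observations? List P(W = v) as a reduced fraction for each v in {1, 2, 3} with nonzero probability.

P(W=1) = 1/2, P(W=3) = 1/2

Enumerate traces; 144 have nonzero weight after conditioning:
  (W=1, Z=0, V=4, Y=0, X=1, U=0) weight 1/1680
  (W=1, Z=0, V=4, Y=0, X=1, U=1) weight 1/420
  (W=1, Z=0, V=4, Y=0, X=1, U=2) weight 1/840
  (W=1, Z=0, V=4, Y=0, X=2, U=0) weight 1/1680
  (W=1, Z=0, V=4, Y=0, X=2, U=1) weight 1/420
  (W=1, Z=0, V=4, Y=0, X=2, U=2) weight 1/840
  (W=1, Z=0, V=4, Y=0, X=3, U=0) weight 1/1680
  (W=1, Z=0, V=4, Y=0, X=3, U=1) weight 1/420
  (W=3, Z=0, V=4, Y=0, X=1, U=0) weight 1/1680
  … 135 more
Group by W:
  weight(W=1) = 1/9
  weight(W=3) = 1/9
Total weight = 1/9 + 1/9 = 2/9
P(W=1 | obs) = 1/9 / 2/9 = 1/2
P(W=3 | obs) = 1/9 / 2/9 = 1/2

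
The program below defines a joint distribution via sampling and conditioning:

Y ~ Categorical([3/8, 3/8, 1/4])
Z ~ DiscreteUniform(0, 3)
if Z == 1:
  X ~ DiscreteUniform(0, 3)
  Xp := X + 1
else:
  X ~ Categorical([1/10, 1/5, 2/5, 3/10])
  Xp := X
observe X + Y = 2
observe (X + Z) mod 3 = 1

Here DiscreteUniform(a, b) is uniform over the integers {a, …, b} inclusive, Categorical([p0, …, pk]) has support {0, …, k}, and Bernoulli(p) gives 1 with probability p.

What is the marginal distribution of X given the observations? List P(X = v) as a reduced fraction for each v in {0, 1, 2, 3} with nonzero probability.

Enumerate traces; 4 have nonzero weight after conditioning:
  (Y=0, Z=2, X=2) weight 3/80
  (Y=1, Z=0, X=1) weight 3/160
  (Y=1, Z=3, X=1) weight 3/160
  (Y=2, Z=1, X=0) weight 1/64
Group by X:
  weight(X=0) = 1/64
  weight(X=1) = 3/80
  weight(X=2) = 3/80
Total weight = 1/64 + 3/80 + 3/80 = 29/320
P(X=0 | obs) = 1/64 / 29/320 = 5/29
P(X=1 | obs) = 3/80 / 29/320 = 12/29
P(X=2 | obs) = 3/80 / 29/320 = 12/29

P(X=0) = 5/29, P(X=1) = 12/29, P(X=2) = 12/29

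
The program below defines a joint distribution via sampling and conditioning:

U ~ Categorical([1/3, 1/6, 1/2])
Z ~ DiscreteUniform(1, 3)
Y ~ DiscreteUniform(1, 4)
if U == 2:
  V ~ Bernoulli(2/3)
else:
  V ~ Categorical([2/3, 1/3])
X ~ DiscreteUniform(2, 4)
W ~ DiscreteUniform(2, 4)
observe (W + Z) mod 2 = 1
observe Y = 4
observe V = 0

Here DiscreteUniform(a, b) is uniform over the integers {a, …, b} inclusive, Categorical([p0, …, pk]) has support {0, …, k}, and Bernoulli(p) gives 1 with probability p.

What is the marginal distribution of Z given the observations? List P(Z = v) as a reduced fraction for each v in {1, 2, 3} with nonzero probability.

P(Z=1) = 2/5, P(Z=2) = 1/5, P(Z=3) = 2/5

Enumerate traces; 45 have nonzero weight after conditioning:
  (U=0, Z=1, Y=4, V=0, X=2, W=2) weight 1/486
  (U=0, Z=1, Y=4, V=0, X=2, W=4) weight 1/486
  (U=0, Z=1, Y=4, V=0, X=3, W=2) weight 1/486
  (U=0, Z=1, Y=4, V=0, X=3, W=4) weight 1/486
  (U=0, Z=1, Y=4, V=0, X=4, W=2) weight 1/486
  (U=0, Z=1, Y=4, V=0, X=4, W=4) weight 1/486
  (U=0, Z=2, Y=4, V=0, X=2, W=3) weight 1/486
  (U=0, Z=2, Y=4, V=0, X=3, W=3) weight 1/486
  (U=0, Z=3, Y=4, V=0, X=2, W=2) weight 1/486
  … 36 more
Group by Z:
  weight(Z=1) = 1/36
  weight(Z=2) = 1/72
  weight(Z=3) = 1/36
Total weight = 1/36 + 1/72 + 1/36 = 5/72
P(Z=1 | obs) = 1/36 / 5/72 = 2/5
P(Z=2 | obs) = 1/72 / 5/72 = 1/5
P(Z=3 | obs) = 1/36 / 5/72 = 2/5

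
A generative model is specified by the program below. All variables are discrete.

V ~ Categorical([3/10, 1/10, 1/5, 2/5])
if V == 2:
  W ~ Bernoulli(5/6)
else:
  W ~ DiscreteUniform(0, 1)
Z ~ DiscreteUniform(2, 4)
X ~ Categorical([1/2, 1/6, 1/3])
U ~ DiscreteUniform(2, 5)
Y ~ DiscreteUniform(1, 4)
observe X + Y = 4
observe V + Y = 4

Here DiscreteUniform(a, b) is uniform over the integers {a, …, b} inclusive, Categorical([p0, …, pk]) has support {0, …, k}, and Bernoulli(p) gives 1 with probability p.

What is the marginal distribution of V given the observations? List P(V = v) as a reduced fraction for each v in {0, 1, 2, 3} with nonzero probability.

Enumerate traces; 72 have nonzero weight after conditioning:
  (V=0, W=0, Z=2, X=0, U=2, Y=4) weight 1/640
  (V=0, W=0, Z=2, X=0, U=3, Y=4) weight 1/640
  (V=0, W=0, Z=2, X=0, U=4, Y=4) weight 1/640
  (V=0, W=0, Z=2, X=0, U=5, Y=4) weight 1/640
  (V=0, W=0, Z=3, X=0, U=2, Y=4) weight 1/640
  (V=0, W=0, Z=3, X=0, U=3, Y=4) weight 1/640
  (V=0, W=0, Z=3, X=0, U=4, Y=4) weight 1/640
  (V=0, W=0, Z=3, X=0, U=5, Y=4) weight 1/640
  (V=1, W=0, Z=2, X=1, U=2, Y=3) weight 1/5760
  (V=2, W=0, Z=2, X=2, U=2, Y=2) weight 1/4320
  … 62 more
Group by V:
  weight(V=0) = 3/80
  weight(V=1) = 1/240
  weight(V=2) = 1/60
Total weight = 3/80 + 1/240 + 1/60 = 7/120
P(V=0 | obs) = 3/80 / 7/120 = 9/14
P(V=1 | obs) = 1/240 / 7/120 = 1/14
P(V=2 | obs) = 1/60 / 7/120 = 2/7

P(V=0) = 9/14, P(V=1) = 1/14, P(V=2) = 2/7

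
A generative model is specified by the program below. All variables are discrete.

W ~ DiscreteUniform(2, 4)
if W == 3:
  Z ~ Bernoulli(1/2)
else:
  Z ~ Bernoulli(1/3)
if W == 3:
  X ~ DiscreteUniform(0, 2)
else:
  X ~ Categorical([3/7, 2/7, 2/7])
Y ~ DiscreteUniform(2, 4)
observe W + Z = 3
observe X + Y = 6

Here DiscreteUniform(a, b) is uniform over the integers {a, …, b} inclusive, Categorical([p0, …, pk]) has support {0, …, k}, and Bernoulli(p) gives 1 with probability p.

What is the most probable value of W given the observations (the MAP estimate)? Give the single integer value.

Enumerate traces; 2 have nonzero weight after conditioning:
  (W=2, Z=1, X=2, Y=4) weight 2/189
  (W=3, Z=0, X=2, Y=4) weight 1/54
Group by W:
  weight(W=2) = 2/189
  weight(W=3) = 1/54
Total weight = 2/189 + 1/54 = 11/378
P(W=2 | obs) = 2/189 / 11/378 = 4/11
P(W=3 | obs) = 1/54 / 11/378 = 7/11
argmax = 3

argmax_v P(W = v | obs) = 3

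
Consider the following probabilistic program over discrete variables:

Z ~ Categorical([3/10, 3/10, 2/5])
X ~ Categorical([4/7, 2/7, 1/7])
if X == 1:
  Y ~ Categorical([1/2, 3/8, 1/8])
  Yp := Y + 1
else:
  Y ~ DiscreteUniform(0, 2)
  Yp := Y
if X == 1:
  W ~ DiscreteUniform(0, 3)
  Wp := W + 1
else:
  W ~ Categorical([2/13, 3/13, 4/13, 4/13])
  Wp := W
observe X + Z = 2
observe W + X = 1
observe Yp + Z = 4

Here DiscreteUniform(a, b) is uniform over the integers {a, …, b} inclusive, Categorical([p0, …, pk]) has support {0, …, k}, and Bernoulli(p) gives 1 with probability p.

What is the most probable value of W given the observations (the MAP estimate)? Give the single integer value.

argmax_v P(W = v | obs) = 1

Enumerate traces; 2 have nonzero weight after conditioning:
  (Z=1, X=1, Y=2, W=0) weight 3/1120
  (Z=2, X=0, Y=2, W=1) weight 8/455
Group by W:
  weight(W=0) = 3/1120
  weight(W=1) = 8/455
Total weight = 3/1120 + 8/455 = 59/2912
P(W=0 | obs) = 3/1120 / 59/2912 = 39/295
P(W=1 | obs) = 8/455 / 59/2912 = 256/295
argmax = 1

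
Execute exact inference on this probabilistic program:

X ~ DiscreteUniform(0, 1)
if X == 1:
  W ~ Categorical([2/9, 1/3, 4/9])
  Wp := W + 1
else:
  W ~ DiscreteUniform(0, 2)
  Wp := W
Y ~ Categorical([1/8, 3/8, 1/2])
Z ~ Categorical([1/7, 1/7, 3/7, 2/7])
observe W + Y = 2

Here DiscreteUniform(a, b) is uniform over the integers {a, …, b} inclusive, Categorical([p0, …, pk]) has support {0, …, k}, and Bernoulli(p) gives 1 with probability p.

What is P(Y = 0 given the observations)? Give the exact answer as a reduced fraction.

P(Y = 0 | obs) = 7/45

Enumerate traces; 24 have nonzero weight after conditioning:
  (X=0, W=0, Y=2, Z=0) weight 1/84
  (X=0, W=0, Y=2, Z=1) weight 1/84
  (X=0, W=0, Y=2, Z=2) weight 1/28
  (X=0, W=0, Y=2, Z=3) weight 1/42
  (X=0, W=1, Y=1, Z=0) weight 1/112
  (X=0, W=1, Y=1, Z=1) weight 1/112
  (X=0, W=1, Y=1, Z=2) weight 3/112
  (X=0, W=1, Y=1, Z=3) weight 1/56
  (X=0, W=2, Y=0, Z=0) weight 1/336
  … 15 more
Group by Y:
  weight(Y=0) = 7/144
  weight(Y=1) = 1/8
  weight(Y=2) = 5/36
Total weight = 7/144 + 1/8 + 5/36 = 5/16
P(Y=0 | obs) = 7/144 / 5/16 = 7/45
P(Y=1 | obs) = 1/8 / 5/16 = 2/5
P(Y=2 | obs) = 5/36 / 5/16 = 4/9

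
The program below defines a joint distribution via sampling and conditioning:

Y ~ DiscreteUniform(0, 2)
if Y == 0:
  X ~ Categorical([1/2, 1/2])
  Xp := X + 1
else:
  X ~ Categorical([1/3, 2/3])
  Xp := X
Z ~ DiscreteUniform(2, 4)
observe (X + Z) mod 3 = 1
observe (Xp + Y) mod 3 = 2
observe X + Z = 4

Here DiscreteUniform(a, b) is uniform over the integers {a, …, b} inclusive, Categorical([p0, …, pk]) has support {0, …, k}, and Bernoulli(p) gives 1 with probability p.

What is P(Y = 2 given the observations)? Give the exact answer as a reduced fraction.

Enumerate traces; 3 have nonzero weight after conditioning:
  (Y=0, X=1, Z=3) weight 1/18
  (Y=1, X=1, Z=3) weight 2/27
  (Y=2, X=0, Z=4) weight 1/27
Group by Y:
  weight(Y=0) = 1/18
  weight(Y=1) = 2/27
  weight(Y=2) = 1/27
Total weight = 1/18 + 2/27 + 1/27 = 1/6
P(Y=0 | obs) = 1/18 / 1/6 = 1/3
P(Y=1 | obs) = 2/27 / 1/6 = 4/9
P(Y=2 | obs) = 1/27 / 1/6 = 2/9

P(Y = 2 | obs) = 2/9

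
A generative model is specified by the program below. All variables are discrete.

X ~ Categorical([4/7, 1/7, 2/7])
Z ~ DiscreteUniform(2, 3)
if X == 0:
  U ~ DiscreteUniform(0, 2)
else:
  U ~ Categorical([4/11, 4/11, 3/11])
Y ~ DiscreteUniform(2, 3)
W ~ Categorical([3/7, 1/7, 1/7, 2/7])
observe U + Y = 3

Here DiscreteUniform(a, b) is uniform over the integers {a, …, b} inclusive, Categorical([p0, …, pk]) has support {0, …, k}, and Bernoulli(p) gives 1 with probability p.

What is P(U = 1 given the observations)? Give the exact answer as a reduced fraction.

P(U = 1 | obs) = 1/2

Enumerate traces; 48 have nonzero weight after conditioning:
  (X=0, Z=2, U=0, Y=3, W=0) weight 1/49
  (X=0, Z=2, U=0, Y=3, W=1) weight 1/147
  (X=0, Z=2, U=0, Y=3, W=2) weight 1/147
  (X=0, Z=2, U=0, Y=3, W=3) weight 2/147
  (X=0, Z=2, U=1, Y=2, W=0) weight 1/49
  (X=0, Z=2, U=1, Y=2, W=1) weight 1/147
  (X=0, Z=2, U=1, Y=2, W=2) weight 1/147
  (X=0, Z=2, U=1, Y=2, W=3) weight 2/147
  … 40 more
Group by U:
  weight(U=0) = 40/231
  weight(U=1) = 40/231
Total weight = 40/231 + 40/231 = 80/231
P(U=0 | obs) = 40/231 / 80/231 = 1/2
P(U=1 | obs) = 40/231 / 80/231 = 1/2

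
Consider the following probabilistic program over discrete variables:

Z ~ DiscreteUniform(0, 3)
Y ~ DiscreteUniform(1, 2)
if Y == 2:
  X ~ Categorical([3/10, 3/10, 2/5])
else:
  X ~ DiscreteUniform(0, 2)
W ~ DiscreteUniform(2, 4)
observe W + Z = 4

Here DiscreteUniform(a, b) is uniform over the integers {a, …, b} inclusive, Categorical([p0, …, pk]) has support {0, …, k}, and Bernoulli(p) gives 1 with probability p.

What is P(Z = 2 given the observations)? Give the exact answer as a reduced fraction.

P(Z = 2 | obs) = 1/3

Enumerate traces; 18 have nonzero weight after conditioning:
  (Z=0, Y=1, X=0, W=4) weight 1/72
  (Z=0, Y=1, X=1, W=4) weight 1/72
  (Z=0, Y=1, X=2, W=4) weight 1/72
  (Z=0, Y=2, X=0, W=4) weight 1/80
  (Z=0, Y=2, X=1, W=4) weight 1/80
  (Z=0, Y=2, X=2, W=4) weight 1/60
  (Z=1, Y=1, X=0, W=3) weight 1/72
  (Z=1, Y=1, X=1, W=3) weight 1/72
  (Z=2, Y=1, X=0, W=2) weight 1/72
  … 9 more
Group by Z:
  weight(Z=0) = 1/12
  weight(Z=1) = 1/12
  weight(Z=2) = 1/12
Total weight = 1/12 + 1/12 + 1/12 = 1/4
P(Z=0 | obs) = 1/12 / 1/4 = 1/3
P(Z=1 | obs) = 1/12 / 1/4 = 1/3
P(Z=2 | obs) = 1/12 / 1/4 = 1/3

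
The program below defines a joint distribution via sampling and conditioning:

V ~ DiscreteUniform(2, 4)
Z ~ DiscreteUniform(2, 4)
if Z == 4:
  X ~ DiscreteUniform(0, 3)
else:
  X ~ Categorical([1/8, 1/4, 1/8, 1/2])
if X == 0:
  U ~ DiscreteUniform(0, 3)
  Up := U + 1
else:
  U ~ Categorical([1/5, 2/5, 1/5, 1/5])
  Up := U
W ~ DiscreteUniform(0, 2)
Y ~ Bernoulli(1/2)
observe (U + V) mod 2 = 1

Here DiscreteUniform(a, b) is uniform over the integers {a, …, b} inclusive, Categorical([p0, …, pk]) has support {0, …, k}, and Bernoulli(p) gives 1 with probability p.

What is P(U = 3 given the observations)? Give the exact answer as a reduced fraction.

Enumerate traces; 432 have nonzero weight after conditioning:
  (V=2, Z=2, X=0, U=1, W=0, Y=0) weight 1/1728
  (V=2, Z=2, X=0, U=1, W=0, Y=1) weight 1/1728
  (V=2, Z=2, X=0, U=1, W=1, Y=0) weight 1/1728
  (V=2, Z=2, X=0, U=1, W=1, Y=1) weight 1/1728
  (V=2, Z=2, X=0, U=1, W=2, Y=0) weight 1/1728
  (V=2, Z=2, X=0, U=1, W=2, Y=1) weight 1/1728
  (V=2, Z=2, X=0, U=3, W=0, Y=0) weight 1/1728
  (V=2, Z=2, X=0, U=3, W=0, Y=1) weight 1/1728
  (V=3, Z=2, X=0, U=0, W=0, Y=0) weight 1/1728
  (V=3, Z=2, X=0, U=2, W=0, Y=0) weight 1/1728
  … 422 more
Group by U:
  weight(U=0) = 5/72
  weight(U=1) = 1/4
  weight(U=2) = 5/72
  weight(U=3) = 5/36
Total weight = 5/72 + 1/4 + 5/72 + 5/36 = 19/36
P(U=0 | obs) = 5/72 / 19/36 = 5/38
P(U=1 | obs) = 1/4 / 19/36 = 9/19
P(U=2 | obs) = 5/72 / 19/36 = 5/38
P(U=3 | obs) = 5/36 / 19/36 = 5/19

P(U = 3 | obs) = 5/19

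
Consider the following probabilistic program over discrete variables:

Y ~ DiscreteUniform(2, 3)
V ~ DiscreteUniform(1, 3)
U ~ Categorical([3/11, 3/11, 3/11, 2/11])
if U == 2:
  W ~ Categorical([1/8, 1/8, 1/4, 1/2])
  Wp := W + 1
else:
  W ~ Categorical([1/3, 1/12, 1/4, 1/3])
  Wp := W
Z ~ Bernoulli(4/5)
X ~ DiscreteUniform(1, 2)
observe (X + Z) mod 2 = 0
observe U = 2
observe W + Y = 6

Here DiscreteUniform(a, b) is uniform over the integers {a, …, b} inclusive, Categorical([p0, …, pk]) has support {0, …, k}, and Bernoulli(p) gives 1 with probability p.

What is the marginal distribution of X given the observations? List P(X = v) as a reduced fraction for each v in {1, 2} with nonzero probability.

Enumerate traces; 6 have nonzero weight after conditioning:
  (Y=3, V=1, U=2, W=3, Z=0, X=2) weight 1/440
  (Y=3, V=1, U=2, W=3, Z=1, X=1) weight 1/110
  (Y=3, V=2, U=2, W=3, Z=0, X=2) weight 1/440
  (Y=3, V=2, U=2, W=3, Z=1, X=1) weight 1/110
  (Y=3, V=3, U=2, W=3, Z=0, X=2) weight 1/440
  (Y=3, V=3, U=2, W=3, Z=1, X=1) weight 1/110
Group by X:
  weight(X=1) = 3/110
  weight(X=2) = 3/440
Total weight = 3/110 + 3/440 = 3/88
P(X=1 | obs) = 3/110 / 3/88 = 4/5
P(X=2 | obs) = 3/440 / 3/88 = 1/5

P(X=1) = 4/5, P(X=2) = 1/5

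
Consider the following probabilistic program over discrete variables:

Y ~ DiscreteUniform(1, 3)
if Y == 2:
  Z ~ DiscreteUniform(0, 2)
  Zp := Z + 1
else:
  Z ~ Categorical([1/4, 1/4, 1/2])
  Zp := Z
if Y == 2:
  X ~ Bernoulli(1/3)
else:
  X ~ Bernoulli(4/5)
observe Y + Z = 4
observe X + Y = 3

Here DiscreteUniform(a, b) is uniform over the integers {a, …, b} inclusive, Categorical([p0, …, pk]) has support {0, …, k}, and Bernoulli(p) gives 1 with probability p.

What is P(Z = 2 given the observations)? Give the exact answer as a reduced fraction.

P(Z = 2 | obs) = 20/29

Enumerate traces; 2 have nonzero weight after conditioning:
  (Y=2, Z=2, X=1) weight 1/27
  (Y=3, Z=1, X=0) weight 1/60
Group by Z:
  weight(Z=1) = 1/60
  weight(Z=2) = 1/27
Total weight = 1/60 + 1/27 = 29/540
P(Z=1 | obs) = 1/60 / 29/540 = 9/29
P(Z=2 | obs) = 1/27 / 29/540 = 20/29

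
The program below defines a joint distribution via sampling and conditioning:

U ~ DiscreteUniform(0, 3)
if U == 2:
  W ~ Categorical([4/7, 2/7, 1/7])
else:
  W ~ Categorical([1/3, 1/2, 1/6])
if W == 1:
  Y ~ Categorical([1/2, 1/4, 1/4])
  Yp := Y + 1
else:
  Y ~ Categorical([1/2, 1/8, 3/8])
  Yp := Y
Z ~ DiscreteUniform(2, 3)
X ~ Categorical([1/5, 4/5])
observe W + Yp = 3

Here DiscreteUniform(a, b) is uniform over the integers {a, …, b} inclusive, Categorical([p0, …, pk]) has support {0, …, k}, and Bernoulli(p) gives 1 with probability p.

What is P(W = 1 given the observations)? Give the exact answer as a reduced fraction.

Enumerate traces; 32 have nonzero weight after conditioning:
  (U=0, W=1, Y=1, Z=2, X=0) weight 1/320
  (U=0, W=1, Y=1, Z=2, X=1) weight 1/80
  (U=0, W=1, Y=1, Z=3, X=0) weight 1/320
  (U=0, W=1, Y=1, Z=3, X=1) weight 1/80
  (U=0, W=2, Y=1, Z=2, X=0) weight 1/1920
  (U=0, W=2, Y=1, Z=2, X=1) weight 1/480
  (U=0, W=2, Y=1, Z=3, X=0) weight 1/1920
  (U=0, W=2, Y=1, Z=3, X=1) weight 1/480
  … 24 more
Group by W:
  weight(W=1) = 25/224
  weight(W=2) = 9/448
Total weight = 25/224 + 9/448 = 59/448
P(W=1 | obs) = 25/224 / 59/448 = 50/59
P(W=2 | obs) = 9/448 / 59/448 = 9/59

P(W = 1 | obs) = 50/59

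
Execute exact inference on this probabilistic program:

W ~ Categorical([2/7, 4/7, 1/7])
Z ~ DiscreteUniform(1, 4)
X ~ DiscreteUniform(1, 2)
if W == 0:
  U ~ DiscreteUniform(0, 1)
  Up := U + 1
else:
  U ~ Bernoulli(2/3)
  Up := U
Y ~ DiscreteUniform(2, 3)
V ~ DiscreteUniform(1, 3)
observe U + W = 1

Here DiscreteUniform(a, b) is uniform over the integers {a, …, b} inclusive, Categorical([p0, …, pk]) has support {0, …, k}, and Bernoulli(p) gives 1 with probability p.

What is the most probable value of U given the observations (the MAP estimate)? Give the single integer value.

Enumerate traces; 96 have nonzero weight after conditioning:
  (W=0, Z=1, X=1, U=1, Y=2, V=1) weight 1/336
  (W=0, Z=1, X=1, U=1, Y=2, V=2) weight 1/336
  (W=0, Z=1, X=1, U=1, Y=2, V=3) weight 1/336
  (W=0, Z=1, X=1, U=1, Y=3, V=1) weight 1/336
  (W=0, Z=1, X=1, U=1, Y=3, V=2) weight 1/336
  (W=0, Z=1, X=1, U=1, Y=3, V=3) weight 1/336
  (W=0, Z=1, X=2, U=1, Y=2, V=1) weight 1/336
  (W=0, Z=1, X=2, U=1, Y=2, V=2) weight 1/336
  (W=1, Z=1, X=1, U=0, Y=2, V=1) weight 1/252
  … 87 more
Group by U:
  weight(U=0) = 4/21
  weight(U=1) = 1/7
Total weight = 4/21 + 1/7 = 1/3
P(U=0 | obs) = 4/21 / 1/3 = 4/7
P(U=1 | obs) = 1/7 / 1/3 = 3/7
argmax = 0

argmax_v P(U = v | obs) = 0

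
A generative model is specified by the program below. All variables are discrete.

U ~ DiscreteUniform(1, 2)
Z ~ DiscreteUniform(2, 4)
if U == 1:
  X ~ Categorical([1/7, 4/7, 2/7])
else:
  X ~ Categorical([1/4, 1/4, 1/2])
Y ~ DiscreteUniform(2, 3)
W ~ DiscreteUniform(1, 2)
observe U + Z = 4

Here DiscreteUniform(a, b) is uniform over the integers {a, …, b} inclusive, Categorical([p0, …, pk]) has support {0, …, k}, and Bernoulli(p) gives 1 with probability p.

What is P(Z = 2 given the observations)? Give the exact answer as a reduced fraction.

P(Z = 2 | obs) = 1/2

Enumerate traces; 24 have nonzero weight after conditioning:
  (U=1, Z=3, X=0, Y=2, W=1) weight 1/168
  (U=1, Z=3, X=0, Y=2, W=2) weight 1/168
  (U=1, Z=3, X=0, Y=3, W=1) weight 1/168
  (U=1, Z=3, X=0, Y=3, W=2) weight 1/168
  (U=1, Z=3, X=1, Y=2, W=1) weight 1/42
  (U=1, Z=3, X=1, Y=2, W=2) weight 1/42
  (U=1, Z=3, X=1, Y=3, W=1) weight 1/42
  (U=1, Z=3, X=1, Y=3, W=2) weight 1/42
  (U=2, Z=2, X=0, Y=2, W=1) weight 1/96
  … 15 more
Group by Z:
  weight(Z=2) = 1/6
  weight(Z=3) = 1/6
Total weight = 1/6 + 1/6 = 1/3
P(Z=2 | obs) = 1/6 / 1/3 = 1/2
P(Z=3 | obs) = 1/6 / 1/3 = 1/2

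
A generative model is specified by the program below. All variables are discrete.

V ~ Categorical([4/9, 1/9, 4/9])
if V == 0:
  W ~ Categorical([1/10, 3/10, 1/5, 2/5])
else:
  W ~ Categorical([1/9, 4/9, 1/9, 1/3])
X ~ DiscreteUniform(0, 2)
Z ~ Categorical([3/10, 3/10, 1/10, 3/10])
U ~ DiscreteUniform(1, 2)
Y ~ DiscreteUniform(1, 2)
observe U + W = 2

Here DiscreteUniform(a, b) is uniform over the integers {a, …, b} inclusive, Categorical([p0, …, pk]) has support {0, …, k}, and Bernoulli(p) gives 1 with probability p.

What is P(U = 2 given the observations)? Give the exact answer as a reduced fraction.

Enumerate traces; 144 have nonzero weight after conditioning:
  (V=0, W=0, X=0, Z=0, U=2, Y=1) weight 1/900
  (V=0, W=0, X=0, Z=0, U=2, Y=2) weight 1/900
  (V=0, W=0, X=0, Z=1, U=2, Y=1) weight 1/900
  (V=0, W=0, X=0, Z=1, U=2, Y=2) weight 1/900
  (V=0, W=0, X=0, Z=2, U=2, Y=1) weight 1/2700
  (V=0, W=0, X=0, Z=2, U=2, Y=2) weight 1/2700
  (V=0, W=0, X=0, Z=3, U=2, Y=1) weight 1/900
  (V=0, W=0, X=0, Z=3, U=2, Y=2) weight 1/900
  (V=0, W=1, X=0, Z=0, U=1, Y=1) weight 1/300
  … 135 more
Group by U:
  weight(U=1) = 77/405
  weight(U=2) = 43/810
Total weight = 77/405 + 43/810 = 197/810
P(U=1 | obs) = 77/405 / 197/810 = 154/197
P(U=2 | obs) = 43/810 / 197/810 = 43/197

P(U = 2 | obs) = 43/197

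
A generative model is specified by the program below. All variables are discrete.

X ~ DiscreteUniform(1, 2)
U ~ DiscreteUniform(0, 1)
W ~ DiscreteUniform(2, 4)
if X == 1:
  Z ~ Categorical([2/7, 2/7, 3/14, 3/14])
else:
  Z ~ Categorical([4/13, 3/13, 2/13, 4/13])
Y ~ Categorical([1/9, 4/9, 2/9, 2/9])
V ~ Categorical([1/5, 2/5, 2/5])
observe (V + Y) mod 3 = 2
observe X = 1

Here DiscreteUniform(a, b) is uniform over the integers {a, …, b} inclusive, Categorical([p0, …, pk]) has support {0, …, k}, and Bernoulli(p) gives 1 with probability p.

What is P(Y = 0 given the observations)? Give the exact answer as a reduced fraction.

Enumerate traces; 96 have nonzero weight after conditioning:
  (X=1, U=0, W=2, Z=0, Y=0, V=2) weight 1/945
  (X=1, U=0, W=2, Z=0, Y=1, V=1) weight 4/945
  (X=1, U=0, W=2, Z=0, Y=2, V=0) weight 1/945
  (X=1, U=0, W=2, Z=0, Y=3, V=2) weight 2/945
  (X=1, U=0, W=2, Z=1, Y=0, V=2) weight 1/945
  (X=1, U=0, W=2, Z=1, Y=1, V=1) weight 4/945
  (X=1, U=0, W=2, Z=1, Y=2, V=0) weight 1/945
  (X=1, U=0, W=2, Z=1, Y=3, V=2) weight 2/945
  … 88 more
Group by Y:
  weight(Y=0) = 1/45
  weight(Y=1) = 4/45
  weight(Y=2) = 1/45
  weight(Y=3) = 2/45
Total weight = 1/45 + 4/45 + 1/45 + 2/45 = 8/45
P(Y=0 | obs) = 1/45 / 8/45 = 1/8
P(Y=1 | obs) = 4/45 / 8/45 = 1/2
P(Y=2 | obs) = 1/45 / 8/45 = 1/8
P(Y=3 | obs) = 2/45 / 8/45 = 1/4

P(Y = 0 | obs) = 1/8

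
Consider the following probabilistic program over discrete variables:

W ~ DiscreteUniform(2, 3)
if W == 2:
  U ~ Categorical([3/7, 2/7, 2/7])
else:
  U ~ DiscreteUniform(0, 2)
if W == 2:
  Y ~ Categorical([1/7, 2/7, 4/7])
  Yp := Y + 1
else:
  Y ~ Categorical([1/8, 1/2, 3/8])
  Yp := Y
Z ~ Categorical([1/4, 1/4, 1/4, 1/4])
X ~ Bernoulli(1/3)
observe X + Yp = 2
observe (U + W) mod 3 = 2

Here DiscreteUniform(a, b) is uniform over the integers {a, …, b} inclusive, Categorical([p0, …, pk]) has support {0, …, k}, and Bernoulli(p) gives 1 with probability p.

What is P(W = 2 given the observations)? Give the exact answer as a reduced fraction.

P(W = 2 | obs) = 36/85

Enumerate traces; 16 have nonzero weight after conditioning:
  (W=2, U=0, Y=0, Z=0, X=1) weight 1/392
  (W=2, U=0, Y=0, Z=1, X=1) weight 1/392
  (W=2, U=0, Y=0, Z=2, X=1) weight 1/392
  (W=2, U=0, Y=0, Z=3, X=1) weight 1/392
  (W=2, U=0, Y=1, Z=0, X=0) weight 1/98
  (W=2, U=0, Y=1, Z=1, X=0) weight 1/98
  (W=2, U=0, Y=1, Z=2, X=0) weight 1/98
  (W=2, U=0, Y=1, Z=3, X=0) weight 1/98
  (W=3, U=2, Y=1, Z=0, X=1) weight 1/144
  … 7 more
Group by W:
  weight(W=2) = 5/98
  weight(W=3) = 5/72
Total weight = 5/98 + 5/72 = 425/3528
P(W=2 | obs) = 5/98 / 425/3528 = 36/85
P(W=3 | obs) = 5/72 / 425/3528 = 49/85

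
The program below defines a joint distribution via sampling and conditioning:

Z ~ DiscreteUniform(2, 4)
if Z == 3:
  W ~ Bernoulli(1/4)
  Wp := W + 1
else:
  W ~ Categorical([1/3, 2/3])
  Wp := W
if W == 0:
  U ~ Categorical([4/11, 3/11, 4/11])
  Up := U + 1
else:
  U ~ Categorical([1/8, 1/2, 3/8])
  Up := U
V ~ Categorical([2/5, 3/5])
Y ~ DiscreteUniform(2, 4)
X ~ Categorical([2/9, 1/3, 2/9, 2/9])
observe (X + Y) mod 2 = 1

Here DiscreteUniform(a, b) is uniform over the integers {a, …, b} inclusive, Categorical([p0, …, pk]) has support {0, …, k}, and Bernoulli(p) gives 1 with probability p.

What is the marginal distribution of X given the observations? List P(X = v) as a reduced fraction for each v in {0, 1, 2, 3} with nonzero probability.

Enumerate traces; 216 have nonzero weight after conditioning:
  (Z=2, W=0, U=0, V=0, Y=2, X=1) weight 8/4455
  (Z=2, W=0, U=0, V=0, Y=2, X=3) weight 16/13365
  (Z=2, W=0, U=0, V=0, Y=3, X=0) weight 16/13365
  (Z=2, W=0, U=0, V=0, Y=3, X=2) weight 16/13365
  (Z=2, W=0, U=0, V=0, Y=4, X=1) weight 8/4455
  (Z=2, W=0, U=0, V=0, Y=4, X=3) weight 16/13365
  (Z=2, W=0, U=0, V=1, Y=2, X=1) weight 4/1485
  (Z=2, W=0, U=0, V=1, Y=2, X=3) weight 8/4455
  … 208 more
Group by X:
  weight(X=0) = 2/27
  weight(X=1) = 2/9
  weight(X=2) = 2/27
  weight(X=3) = 4/27
Total weight = 2/27 + 2/9 + 2/27 + 4/27 = 14/27
P(X=0 | obs) = 2/27 / 14/27 = 1/7
P(X=1 | obs) = 2/9 / 14/27 = 3/7
P(X=2 | obs) = 2/27 / 14/27 = 1/7
P(X=3 | obs) = 4/27 / 14/27 = 2/7

P(X=0) = 1/7, P(X=1) = 3/7, P(X=2) = 1/7, P(X=3) = 2/7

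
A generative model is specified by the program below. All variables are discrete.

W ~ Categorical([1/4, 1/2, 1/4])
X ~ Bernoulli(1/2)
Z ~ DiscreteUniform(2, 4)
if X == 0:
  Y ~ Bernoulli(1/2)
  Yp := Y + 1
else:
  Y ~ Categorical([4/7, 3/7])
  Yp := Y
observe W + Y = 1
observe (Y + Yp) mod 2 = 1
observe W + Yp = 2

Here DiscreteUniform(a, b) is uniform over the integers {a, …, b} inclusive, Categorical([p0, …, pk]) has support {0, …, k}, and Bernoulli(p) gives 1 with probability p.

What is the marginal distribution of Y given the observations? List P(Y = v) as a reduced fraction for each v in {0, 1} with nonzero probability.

P(Y=0) = 2/3, P(Y=1) = 1/3

Enumerate traces; 6 have nonzero weight after conditioning:
  (W=0, X=0, Z=2, Y=1) weight 1/48
  (W=0, X=0, Z=3, Y=1) weight 1/48
  (W=0, X=0, Z=4, Y=1) weight 1/48
  (W=1, X=0, Z=2, Y=0) weight 1/24
  (W=1, X=0, Z=3, Y=0) weight 1/24
  (W=1, X=0, Z=4, Y=0) weight 1/24
Group by Y:
  weight(Y=0) = 1/8
  weight(Y=1) = 1/16
Total weight = 1/8 + 1/16 = 3/16
P(Y=0 | obs) = 1/8 / 3/16 = 2/3
P(Y=1 | obs) = 1/16 / 3/16 = 1/3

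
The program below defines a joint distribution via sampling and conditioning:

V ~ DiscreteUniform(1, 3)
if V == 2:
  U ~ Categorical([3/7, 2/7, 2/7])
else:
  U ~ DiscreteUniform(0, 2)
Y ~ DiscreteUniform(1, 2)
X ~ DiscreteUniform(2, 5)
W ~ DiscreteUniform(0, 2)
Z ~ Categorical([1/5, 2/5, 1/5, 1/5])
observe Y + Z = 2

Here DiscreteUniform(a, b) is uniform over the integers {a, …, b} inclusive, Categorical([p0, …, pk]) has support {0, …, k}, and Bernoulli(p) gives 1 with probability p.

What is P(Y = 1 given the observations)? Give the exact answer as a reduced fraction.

P(Y = 1 | obs) = 2/3

Enumerate traces; 216 have nonzero weight after conditioning:
  (V=1, U=0, Y=1, X=2, W=0, Z=1) weight 1/540
  (V=1, U=0, Y=1, X=2, W=1, Z=1) weight 1/540
  (V=1, U=0, Y=1, X=2, W=2, Z=1) weight 1/540
  (V=1, U=0, Y=1, X=3, W=0, Z=1) weight 1/540
  (V=1, U=0, Y=1, X=3, W=1, Z=1) weight 1/540
  (V=1, U=0, Y=1, X=3, W=2, Z=1) weight 1/540
  (V=1, U=0, Y=1, X=4, W=0, Z=1) weight 1/540
  (V=1, U=0, Y=1, X=4, W=1, Z=1) weight 1/540
  (V=1, U=0, Y=2, X=2, W=0, Z=0) weight 1/1080
  … 207 more
Group by Y:
  weight(Y=1) = 1/5
  weight(Y=2) = 1/10
Total weight = 1/5 + 1/10 = 3/10
P(Y=1 | obs) = 1/5 / 3/10 = 2/3
P(Y=2 | obs) = 1/10 / 3/10 = 1/3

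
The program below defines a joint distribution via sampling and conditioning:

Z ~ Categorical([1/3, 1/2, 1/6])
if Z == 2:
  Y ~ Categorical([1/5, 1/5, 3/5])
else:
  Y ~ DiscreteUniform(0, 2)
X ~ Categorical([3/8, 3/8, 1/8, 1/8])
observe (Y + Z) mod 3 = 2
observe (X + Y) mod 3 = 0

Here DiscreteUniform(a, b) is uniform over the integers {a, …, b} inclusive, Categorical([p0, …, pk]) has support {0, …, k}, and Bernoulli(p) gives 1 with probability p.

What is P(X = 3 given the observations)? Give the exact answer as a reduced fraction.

Enumerate traces; 4 have nonzero weight after conditioning:
  (Z=0, Y=2, X=1) weight 1/24
  (Z=1, Y=1, X=2) weight 1/48
  (Z=2, Y=0, X=0) weight 1/80
  (Z=2, Y=0, X=3) weight 1/240
Group by X:
  weight(X=0) = 1/80
  weight(X=1) = 1/24
  weight(X=2) = 1/48
  weight(X=3) = 1/240
Total weight = 1/80 + 1/24 + 1/48 + 1/240 = 19/240
P(X=0 | obs) = 1/80 / 19/240 = 3/19
P(X=1 | obs) = 1/24 / 19/240 = 10/19
P(X=2 | obs) = 1/48 / 19/240 = 5/19
P(X=3 | obs) = 1/240 / 19/240 = 1/19

P(X = 3 | obs) = 1/19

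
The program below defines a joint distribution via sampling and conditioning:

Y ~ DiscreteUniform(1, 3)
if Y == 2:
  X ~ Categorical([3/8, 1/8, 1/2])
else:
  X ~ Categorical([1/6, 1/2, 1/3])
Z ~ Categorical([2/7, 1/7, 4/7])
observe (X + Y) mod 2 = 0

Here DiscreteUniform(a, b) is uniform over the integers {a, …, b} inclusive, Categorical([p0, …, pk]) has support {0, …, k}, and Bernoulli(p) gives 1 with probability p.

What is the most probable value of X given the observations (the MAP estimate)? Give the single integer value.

argmax_v P(X = v | obs) = 1

Enumerate traces; 12 have nonzero weight after conditioning:
  (Y=1, X=1, Z=0) weight 1/21
  (Y=1, X=1, Z=1) weight 1/42
  (Y=1, X=1, Z=2) weight 2/21
  (Y=2, X=0, Z=0) weight 1/28
  (Y=2, X=0, Z=1) weight 1/56
  (Y=2, X=0, Z=2) weight 1/14
  (Y=2, X=2, Z=0) weight 1/21
  (Y=2, X=2, Z=1) weight 1/42
  … 4 more
Group by X:
  weight(X=0) = 1/8
  weight(X=1) = 1/3
  weight(X=2) = 1/6
Total weight = 1/8 + 1/3 + 1/6 = 5/8
P(X=0 | obs) = 1/8 / 5/8 = 1/5
P(X=1 | obs) = 1/3 / 5/8 = 8/15
P(X=2 | obs) = 1/6 / 5/8 = 4/15
argmax = 1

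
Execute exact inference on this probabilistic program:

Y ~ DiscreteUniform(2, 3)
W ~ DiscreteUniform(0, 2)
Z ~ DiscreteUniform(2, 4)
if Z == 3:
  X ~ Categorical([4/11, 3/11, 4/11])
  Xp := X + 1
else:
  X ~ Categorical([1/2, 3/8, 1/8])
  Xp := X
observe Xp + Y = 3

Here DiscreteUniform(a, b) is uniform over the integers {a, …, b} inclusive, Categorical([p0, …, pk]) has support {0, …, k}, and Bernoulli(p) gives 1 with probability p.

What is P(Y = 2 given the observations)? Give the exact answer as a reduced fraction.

Enumerate traces; 15 have nonzero weight after conditioning:
  (Y=2, W=0, Z=2, X=1) weight 1/48
  (Y=2, W=0, Z=3, X=0) weight 2/99
  (Y=2, W=0, Z=4, X=1) weight 1/48
  (Y=2, W=1, Z=2, X=1) weight 1/48
  (Y=2, W=1, Z=3, X=0) weight 2/99
  (Y=2, W=1, Z=4, X=1) weight 1/48
  (Y=2, W=2, Z=2, X=1) weight 1/48
  (Y=2, W=2, Z=3, X=0) weight 2/99
  (Y=3, W=0, Z=2, X=0) weight 1/36
  … 6 more
Group by Y:
  weight(Y=2) = 49/264
  weight(Y=3) = 1/6
Total weight = 49/264 + 1/6 = 31/88
P(Y=2 | obs) = 49/264 / 31/88 = 49/93
P(Y=3 | obs) = 1/6 / 31/88 = 44/93

P(Y = 2 | obs) = 49/93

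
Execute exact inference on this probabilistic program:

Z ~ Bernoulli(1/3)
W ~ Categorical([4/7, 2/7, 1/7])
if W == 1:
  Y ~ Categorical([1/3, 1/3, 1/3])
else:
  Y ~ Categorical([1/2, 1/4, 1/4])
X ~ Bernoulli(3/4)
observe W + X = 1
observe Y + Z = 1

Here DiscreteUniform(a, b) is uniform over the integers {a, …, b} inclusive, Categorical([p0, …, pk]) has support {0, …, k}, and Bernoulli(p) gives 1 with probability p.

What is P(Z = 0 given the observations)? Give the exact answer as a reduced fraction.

P(Z = 0 | obs) = 11/21

Enumerate traces; 4 have nonzero weight after conditioning:
  (Z=0, W=0, Y=1, X=1) weight 1/14
  (Z=0, W=1, Y=1, X=0) weight 1/63
  (Z=1, W=0, Y=0, X=1) weight 1/14
  (Z=1, W=1, Y=0, X=0) weight 1/126
Group by Z:
  weight(Z=0) = 11/126
  weight(Z=1) = 5/63
Total weight = 11/126 + 5/63 = 1/6
P(Z=0 | obs) = 11/126 / 1/6 = 11/21
P(Z=1 | obs) = 5/63 / 1/6 = 10/21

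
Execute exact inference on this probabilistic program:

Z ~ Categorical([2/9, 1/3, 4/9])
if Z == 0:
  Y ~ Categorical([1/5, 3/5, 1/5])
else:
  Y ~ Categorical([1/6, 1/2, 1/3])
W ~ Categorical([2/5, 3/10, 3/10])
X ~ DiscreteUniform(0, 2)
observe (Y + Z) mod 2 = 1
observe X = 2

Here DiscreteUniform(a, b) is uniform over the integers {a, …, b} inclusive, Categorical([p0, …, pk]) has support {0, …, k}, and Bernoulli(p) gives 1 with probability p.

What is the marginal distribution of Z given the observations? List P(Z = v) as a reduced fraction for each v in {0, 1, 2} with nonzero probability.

P(Z=0) = 12/47, P(Z=1) = 15/47, P(Z=2) = 20/47

Enumerate traces; 12 have nonzero weight after conditioning:
  (Z=0, Y=1, W=0, X=2) weight 4/225
  (Z=0, Y=1, W=1, X=2) weight 1/75
  (Z=0, Y=1, W=2, X=2) weight 1/75
  (Z=1, Y=0, W=0, X=2) weight 1/135
  (Z=1, Y=0, W=1, X=2) weight 1/180
  (Z=1, Y=0, W=2, X=2) weight 1/180
  (Z=1, Y=2, W=0, X=2) weight 2/135
  (Z=1, Y=2, W=1, X=2) weight 1/90
  (Z=2, Y=1, W=0, X=2) weight 4/135
  … 3 more
Group by Z:
  weight(Z=0) = 2/45
  weight(Z=1) = 1/18
  weight(Z=2) = 2/27
Total weight = 2/45 + 1/18 + 2/27 = 47/270
P(Z=0 | obs) = 2/45 / 47/270 = 12/47
P(Z=1 | obs) = 1/18 / 47/270 = 15/47
P(Z=2 | obs) = 2/27 / 47/270 = 20/47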